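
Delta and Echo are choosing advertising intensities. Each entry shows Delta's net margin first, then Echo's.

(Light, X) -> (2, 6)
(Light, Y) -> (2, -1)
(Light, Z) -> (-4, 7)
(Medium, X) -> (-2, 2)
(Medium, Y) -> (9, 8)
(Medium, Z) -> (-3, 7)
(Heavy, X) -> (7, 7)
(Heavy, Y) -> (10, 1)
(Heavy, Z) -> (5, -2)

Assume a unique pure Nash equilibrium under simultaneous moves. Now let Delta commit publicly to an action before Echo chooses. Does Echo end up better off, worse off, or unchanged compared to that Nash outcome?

Echo best-responds to each possible Delta move:
- Light: BR = Z, leader payoff -4.
- Medium: BR = Y, leader payoff 9.
- Heavy: BR = X, leader payoff 7.
Among -4, 9, 7, the best is 9 at Medium. Subgame-perfect outcome: (Medium, Y) with payoffs (9, 8).
For the simultaneous game, intersect best replies.
Delta's best replies: X→Heavy; Y→Heavy; Z→Heavy.
Echo's best replies: Light→Z; Medium→Y; Heavy→X.
The unique mutual best reply is (Heavy, X), giving (7, 7).
Echo earns 8 sequentially versus 7 at the Nash outcome: better off.

better off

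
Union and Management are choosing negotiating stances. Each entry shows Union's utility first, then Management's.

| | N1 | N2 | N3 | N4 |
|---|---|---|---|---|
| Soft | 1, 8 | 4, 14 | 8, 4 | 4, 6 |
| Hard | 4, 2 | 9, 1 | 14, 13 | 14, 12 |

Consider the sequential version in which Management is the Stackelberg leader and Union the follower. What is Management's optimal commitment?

N3

Work backward from Union's decision.
- N1 → Union plays Hard (best of 1, 4); Management gets 2.
- N2 → Union plays Hard (best of 4, 9); Management gets 1.
- N3 → Union plays Hard (best of 8, 14); Management gets 13.
- N4 → Union plays Hard (best of 4, 14); Management gets 12.
Management's induced payoffs are 2, 1, 13, 12, so Management commits to N3. Subgame-perfect outcome: (Hard, N3) with payoffs (14, 13).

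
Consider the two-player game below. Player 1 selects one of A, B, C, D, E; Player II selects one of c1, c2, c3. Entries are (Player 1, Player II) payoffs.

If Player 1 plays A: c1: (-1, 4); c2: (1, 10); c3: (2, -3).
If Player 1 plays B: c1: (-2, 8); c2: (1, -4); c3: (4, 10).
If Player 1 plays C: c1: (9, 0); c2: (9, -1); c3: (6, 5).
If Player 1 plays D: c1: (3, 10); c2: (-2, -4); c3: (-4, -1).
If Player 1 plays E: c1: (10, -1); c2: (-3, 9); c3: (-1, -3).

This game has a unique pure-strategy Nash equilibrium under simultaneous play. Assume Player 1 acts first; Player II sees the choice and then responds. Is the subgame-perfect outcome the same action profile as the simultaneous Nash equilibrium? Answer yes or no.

Work backward from Player II's decision.
- A → Player II plays c2 (best of 4, 10, -3); Player 1 gets 1.
- B → Player II plays c3 (best of 8, -4, 10); Player 1 gets 4.
- C → Player II plays c3 (best of 0, -1, 5); Player 1 gets 6.
- D → Player II plays c1 (best of 10, -4, -1); Player 1 gets 3.
- E → Player II plays c2 (best of -1, 9, -3); Player 1 gets -3.
Player 1's induced payoffs are 1, 4, 6, 3, -3, so Player 1 commits to C. Subgame-perfect outcome: (C, c3) with payoffs (6, 5).
Under simultaneous play:
Player 1's best replies: c1→E; c2→C; c3→C.
Player II's best replies: A→c2; B→c3; C→c3; D→c1; E→c2.
The unique mutual best reply is (C, c3), giving (6, 5).
Sequential outcome (C, c3) coincides with the Nash profile (C, c3).

yes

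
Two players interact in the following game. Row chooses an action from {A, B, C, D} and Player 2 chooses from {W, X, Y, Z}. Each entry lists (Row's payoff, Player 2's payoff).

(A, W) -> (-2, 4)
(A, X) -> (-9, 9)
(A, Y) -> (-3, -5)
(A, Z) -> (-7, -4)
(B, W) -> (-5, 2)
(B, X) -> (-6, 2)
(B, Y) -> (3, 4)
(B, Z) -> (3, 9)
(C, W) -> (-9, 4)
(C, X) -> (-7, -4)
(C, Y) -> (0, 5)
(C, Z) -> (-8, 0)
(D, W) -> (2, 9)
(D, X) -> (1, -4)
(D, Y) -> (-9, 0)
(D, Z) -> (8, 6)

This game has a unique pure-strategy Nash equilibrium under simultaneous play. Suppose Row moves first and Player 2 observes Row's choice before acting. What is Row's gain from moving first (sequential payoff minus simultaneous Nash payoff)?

1

Work backward from Player 2's decision.
- A: Player 2 compares 4, 9, -5, -4 and picks X; Row would get -9.
- B: Player 2 compares 2, 2, 4, 9 and picks Z; Row would get 3.
- C: Player 2 compares 4, -4, 5, 0 and picks Y; Row would get 0.
- D: Player 2 compares 9, -4, 0, 6 and picks W; Row would get 2.
Row's induced payoffs are -9, 3, 0, 2, so Row commits to B. Subgame-perfect outcome: (B, Z) with payoffs (3, 9).
Under simultaneous play:
Row's best replies: W→D; X→D; Y→B; Z→D.
Player 2's best replies: A→X; B→Z; C→Y; D→W.
The unique mutual best reply is (D, W), giving (2, 9).
Row's commitment gain: 3 − 2 = 1.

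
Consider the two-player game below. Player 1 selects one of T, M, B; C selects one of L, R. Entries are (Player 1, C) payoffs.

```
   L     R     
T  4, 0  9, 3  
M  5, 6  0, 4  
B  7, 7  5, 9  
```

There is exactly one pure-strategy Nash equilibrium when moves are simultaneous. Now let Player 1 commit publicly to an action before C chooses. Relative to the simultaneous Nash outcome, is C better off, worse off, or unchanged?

unchanged

C best-responds to each possible Player 1 move:
- T: C compares 0, 3 and picks R; Player 1 would get 9.
- M: C compares 6, 4 and picks L; Player 1 would get 5.
- B: C compares 7, 9 and picks R; Player 1 would get 5.
Maximizing over 9, 5, 5, Player 1 chooses T. Subgame-perfect outcome: (T, R) with payoffs (9, 3).
For the simultaneous game, intersect best replies.
Player 1's best replies: L→B; R→T.
C's best replies: T→R; M→L; B→R.
The unique mutual best reply is (T, R), giving (9, 3).
C earns 3 sequentially versus 3 at the Nash outcome: unchanged.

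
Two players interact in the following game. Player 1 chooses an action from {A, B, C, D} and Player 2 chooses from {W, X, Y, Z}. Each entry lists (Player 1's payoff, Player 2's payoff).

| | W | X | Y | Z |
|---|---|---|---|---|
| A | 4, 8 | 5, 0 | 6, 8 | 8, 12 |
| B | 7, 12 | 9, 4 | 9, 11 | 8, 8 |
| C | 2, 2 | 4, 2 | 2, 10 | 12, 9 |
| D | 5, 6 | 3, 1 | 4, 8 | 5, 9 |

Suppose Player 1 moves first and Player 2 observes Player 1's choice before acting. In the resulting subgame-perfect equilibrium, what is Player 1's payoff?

Backward induction with Player 1 moving first.
- A: Player 2 compares 8, 0, 8, 12 and picks Z; Player 1 would get 8.
- B: Player 2 compares 12, 4, 11, 8 and picks W; Player 1 would get 7.
- C: Player 2 compares 2, 2, 10, 9 and picks Y; Player 1 would get 2.
- D: Player 2 compares 6, 1, 8, 9 and picks Z; Player 1 would get 5.
Among 8, 7, 2, 5, the best is 8 at A. Subgame-perfect outcome: (A, Z) with payoffs (8, 12).

8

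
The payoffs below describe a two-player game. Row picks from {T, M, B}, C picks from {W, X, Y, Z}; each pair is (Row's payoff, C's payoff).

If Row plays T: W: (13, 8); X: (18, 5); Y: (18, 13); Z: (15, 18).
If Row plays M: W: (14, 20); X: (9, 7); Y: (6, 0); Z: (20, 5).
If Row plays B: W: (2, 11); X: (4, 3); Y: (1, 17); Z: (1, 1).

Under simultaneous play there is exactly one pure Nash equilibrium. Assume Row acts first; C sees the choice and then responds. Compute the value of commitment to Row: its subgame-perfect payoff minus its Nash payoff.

1

Solve by backward induction (Row leads).
- T → C plays Z (best of 8, 5, 13, 18); Row gets 15.
- M → C plays W (best of 20, 7, 0, 5); Row gets 14.
- B → C plays Y (best of 11, 3, 17, 1); Row gets 1.
Row's induced payoffs are 15, 14, 1, so Row commits to T. Subgame-perfect outcome: (T, Z) with payoffs (15, 18).
Now find the simultaneous Nash equilibrium.
Row's best replies: W→M; X→T; Y→T; Z→M.
C's best replies: T→Z; M→W; B→Y.
The unique mutual best reply is (M, W), giving (14, 20).
Row's commitment gain: 15 − 14 = 1.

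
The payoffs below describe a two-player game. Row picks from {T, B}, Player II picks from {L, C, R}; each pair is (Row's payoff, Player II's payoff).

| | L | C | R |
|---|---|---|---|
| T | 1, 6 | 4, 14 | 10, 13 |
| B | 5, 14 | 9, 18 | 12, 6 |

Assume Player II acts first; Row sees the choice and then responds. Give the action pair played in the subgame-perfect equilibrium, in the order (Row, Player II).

Work backward from Row's decision.
- L: BR = B, leader payoff 14.
- C: BR = B, leader payoff 18.
- R: BR = B, leader payoff 6.
Maximizing over 14, 18, 6, Player II chooses C. Subgame-perfect outcome: (B, C) with payoffs (9, 18).

(B, C)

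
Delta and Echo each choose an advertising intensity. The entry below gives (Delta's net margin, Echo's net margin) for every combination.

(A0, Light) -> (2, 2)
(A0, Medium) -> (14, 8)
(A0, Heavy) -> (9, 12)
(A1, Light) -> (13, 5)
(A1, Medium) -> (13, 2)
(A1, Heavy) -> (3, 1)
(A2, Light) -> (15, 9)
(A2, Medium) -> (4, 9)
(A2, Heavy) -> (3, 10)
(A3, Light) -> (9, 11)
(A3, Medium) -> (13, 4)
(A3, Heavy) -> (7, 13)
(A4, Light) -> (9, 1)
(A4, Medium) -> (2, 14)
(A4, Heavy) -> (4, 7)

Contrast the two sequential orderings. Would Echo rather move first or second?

If Delta leads: Echo's best replies are A0→Heavy, A1→Light, A2→Heavy, A3→Heavy, A4→Medium; Delta's induced payoffs 9, 13, 3, 7, 2; outcome (A1, Light), payoffs (13, 5).
If Echo leads: Delta's best replies are Light→A2, Medium→A0, Heavy→A0; Echo's induced payoffs 9, 8, 12; outcome (A0, Heavy), payoffs (9, 12).
Echo gets 12 moving first and 5 moving second, so Echo prefers to move first.

first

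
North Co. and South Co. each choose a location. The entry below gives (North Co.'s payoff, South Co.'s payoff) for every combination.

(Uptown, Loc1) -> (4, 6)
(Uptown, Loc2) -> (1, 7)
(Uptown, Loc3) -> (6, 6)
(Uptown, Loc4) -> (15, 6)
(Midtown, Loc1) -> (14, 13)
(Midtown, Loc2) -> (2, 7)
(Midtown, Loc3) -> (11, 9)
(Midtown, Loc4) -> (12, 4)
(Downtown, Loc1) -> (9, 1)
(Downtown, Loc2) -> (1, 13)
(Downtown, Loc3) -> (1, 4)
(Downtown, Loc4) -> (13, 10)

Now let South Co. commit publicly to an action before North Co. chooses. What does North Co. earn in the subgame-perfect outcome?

Work backward from North Co.'s decision.
- Loc1 → North Co. plays Midtown (best of 4, 14, 9); South Co. gets 13.
- Loc2 → North Co. plays Midtown (best of 1, 2, 1); South Co. gets 7.
- Loc3 → North Co. plays Midtown (best of 6, 11, 1); South Co. gets 9.
- Loc4 → North Co. plays Uptown (best of 15, 12, 13); South Co. gets 6.
Among 13, 7, 9, 6, the best is 13 at Loc1. Subgame-perfect outcome: (Midtown, Loc1) with payoffs (14, 13).

14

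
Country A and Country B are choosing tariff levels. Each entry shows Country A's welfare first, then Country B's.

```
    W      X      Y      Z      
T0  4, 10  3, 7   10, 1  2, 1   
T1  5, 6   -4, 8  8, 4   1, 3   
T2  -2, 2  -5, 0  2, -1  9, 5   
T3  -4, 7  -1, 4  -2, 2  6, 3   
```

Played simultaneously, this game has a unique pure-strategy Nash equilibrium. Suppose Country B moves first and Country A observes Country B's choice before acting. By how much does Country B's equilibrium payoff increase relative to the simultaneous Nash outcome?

2

Solve by backward induction (Country B leads).
- W: BR = T1, leader payoff 6.
- X: BR = T0, leader payoff 7.
- Y: BR = T0, leader payoff 1.
- Z: BR = T2, leader payoff 5.
Among 6, 7, 1, 5, the best is 7 at X. Subgame-perfect outcome: (T0, X) with payoffs (3, 7).
Under simultaneous play:
Country A's best replies: W→T1; X→T0; Y→T0; Z→T2.
Country B's best replies: T0→W; T1→X; T2→Z; T3→W.
Only (T2, Z) has each player best-responding; Nash payoffs (9, 5).
Country B's commitment gain: 7 − 5 = 2.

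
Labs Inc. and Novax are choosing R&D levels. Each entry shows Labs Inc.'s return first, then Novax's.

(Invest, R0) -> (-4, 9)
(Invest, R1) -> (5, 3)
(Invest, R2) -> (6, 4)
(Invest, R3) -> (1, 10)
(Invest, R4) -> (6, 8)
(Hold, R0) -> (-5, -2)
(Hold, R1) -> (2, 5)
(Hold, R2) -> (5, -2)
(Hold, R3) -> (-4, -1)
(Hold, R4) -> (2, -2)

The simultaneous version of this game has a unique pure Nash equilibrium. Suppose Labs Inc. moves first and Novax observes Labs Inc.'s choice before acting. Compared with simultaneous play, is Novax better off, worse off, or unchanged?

worse off

Novax best-responds to each possible Labs Inc. move:
- Invest: BR = R3, leader payoff 1.
- Hold: BR = R1, leader payoff 2.
Maximizing over 1, 2, Labs Inc. chooses Hold. Subgame-perfect outcome: (Hold, R1) with payoffs (2, 5).
Now find the simultaneous Nash equilibrium.
Labs Inc.'s best replies: R0→Invest; R1→Invest; R2→Invest; R3→Invest; R4→Invest.
Novax's best replies: Invest→R3; Hold→R1.
The unique mutual best reply is (Invest, R3), giving (1, 10).
Novax earns 5 sequentially versus 10 at the Nash outcome: worse off.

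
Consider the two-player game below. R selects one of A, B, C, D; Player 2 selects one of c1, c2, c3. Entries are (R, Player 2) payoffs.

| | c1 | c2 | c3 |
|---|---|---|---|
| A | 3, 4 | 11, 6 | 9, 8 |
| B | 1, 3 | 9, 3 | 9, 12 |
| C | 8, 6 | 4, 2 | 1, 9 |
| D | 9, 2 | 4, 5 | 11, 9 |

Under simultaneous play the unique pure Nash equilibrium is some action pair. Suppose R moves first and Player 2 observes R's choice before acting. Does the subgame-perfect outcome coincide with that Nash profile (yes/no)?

Solve by backward induction (R leads).
- A: BR = c3, leader payoff 9.
- B: BR = c3, leader payoff 9.
- C: BR = c3, leader payoff 1.
- D: BR = c3, leader payoff 11.
Among 9, 9, 1, 11, the best is 11 at D. Subgame-perfect outcome: (D, c3) with payoffs (11, 9).
For the simultaneous game, intersect best replies.
R's best replies: c1→D; c2→A; c3→D.
Player 2's best replies: A→c3; B→c3; C→c3; D→c3.
The unique mutual best reply is (D, c3), giving (11, 9).
Sequential outcome (D, c3) coincides with the Nash profile (D, c3).

yes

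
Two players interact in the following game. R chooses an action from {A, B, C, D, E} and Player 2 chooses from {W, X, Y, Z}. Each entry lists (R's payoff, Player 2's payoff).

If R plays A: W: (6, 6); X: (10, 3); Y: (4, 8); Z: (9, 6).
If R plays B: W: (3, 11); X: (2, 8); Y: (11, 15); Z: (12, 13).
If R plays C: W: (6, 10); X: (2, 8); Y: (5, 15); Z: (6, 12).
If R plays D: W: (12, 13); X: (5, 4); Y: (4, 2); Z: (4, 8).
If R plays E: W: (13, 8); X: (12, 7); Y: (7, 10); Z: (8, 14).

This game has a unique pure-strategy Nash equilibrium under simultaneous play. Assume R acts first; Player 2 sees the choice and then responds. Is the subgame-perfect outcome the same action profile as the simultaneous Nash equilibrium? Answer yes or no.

no

Solve by backward induction (R leads).
- A: Player 2 compares 6, 3, 8, 6 and picks Y; R would get 4.
- B: Player 2 compares 11, 8, 15, 13 and picks Y; R would get 11.
- C: Player 2 compares 10, 8, 15, 12 and picks Y; R would get 5.
- D: Player 2 compares 13, 4, 2, 8 and picks W; R would get 12.
- E: Player 2 compares 8, 7, 10, 14 and picks Z; R would get 8.
Among 4, 11, 5, 12, 8, the best is 12 at D. Subgame-perfect outcome: (D, W) with payoffs (12, 13).
For the simultaneous game, intersect best replies.
R's best replies: W→E; X→E; Y→B; Z→B.
Player 2's best replies: A→Y; B→Y; C→Y; D→W; E→Z.
The unique mutual best reply is (B, Y), giving (11, 15).
Sequential outcome (D, W) differs from the Nash profile (B, Y).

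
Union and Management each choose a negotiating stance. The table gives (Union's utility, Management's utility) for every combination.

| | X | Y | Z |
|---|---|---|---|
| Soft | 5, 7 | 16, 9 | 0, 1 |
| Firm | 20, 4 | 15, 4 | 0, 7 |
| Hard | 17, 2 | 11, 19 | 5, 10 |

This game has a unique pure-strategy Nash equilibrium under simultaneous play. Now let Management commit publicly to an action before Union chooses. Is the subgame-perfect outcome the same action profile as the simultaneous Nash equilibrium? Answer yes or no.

no

Solve by backward induction (Management leads).
- X: Union compares 5, 20, 17 and picks Firm; Management would get 4.
- Y: Union compares 16, 15, 11 and picks Soft; Management would get 9.
- Z: Union compares 0, 0, 5 and picks Hard; Management would get 10.
Management's induced payoffs are 4, 9, 10, so Management commits to Z. Subgame-perfect outcome: (Hard, Z) with payoffs (5, 10).
Under simultaneous play:
Union's best replies: X→Firm; Y→Soft; Z→Hard.
Management's best replies: Soft→Y; Firm→Z; Hard→Y.
Only (Soft, Y) has each player best-responding; Nash payoffs (16, 9).
Sequential outcome (Hard, Z) differs from the Nash profile (Soft, Y).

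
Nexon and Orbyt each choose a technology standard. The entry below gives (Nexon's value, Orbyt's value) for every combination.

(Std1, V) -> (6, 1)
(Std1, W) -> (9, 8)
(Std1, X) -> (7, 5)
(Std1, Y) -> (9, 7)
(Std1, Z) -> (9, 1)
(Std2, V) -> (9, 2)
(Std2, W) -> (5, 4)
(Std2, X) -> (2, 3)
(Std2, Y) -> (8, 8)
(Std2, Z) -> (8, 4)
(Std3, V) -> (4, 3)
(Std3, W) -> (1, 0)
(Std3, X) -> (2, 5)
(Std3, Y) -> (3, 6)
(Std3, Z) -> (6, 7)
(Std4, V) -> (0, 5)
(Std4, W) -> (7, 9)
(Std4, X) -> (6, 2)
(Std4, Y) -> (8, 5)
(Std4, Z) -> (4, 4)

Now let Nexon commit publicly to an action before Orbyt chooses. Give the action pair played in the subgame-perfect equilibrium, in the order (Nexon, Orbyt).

(Std1, W)

Work backward from Orbyt's decision.
- Std1: BR = W, leader payoff 9.
- Std2: BR = Y, leader payoff 8.
- Std3: BR = Z, leader payoff 6.
- Std4: BR = W, leader payoff 7.
Among 9, 8, 6, 7, the best is 9 at Std1. Subgame-perfect outcome: (Std1, W) with payoffs (9, 8).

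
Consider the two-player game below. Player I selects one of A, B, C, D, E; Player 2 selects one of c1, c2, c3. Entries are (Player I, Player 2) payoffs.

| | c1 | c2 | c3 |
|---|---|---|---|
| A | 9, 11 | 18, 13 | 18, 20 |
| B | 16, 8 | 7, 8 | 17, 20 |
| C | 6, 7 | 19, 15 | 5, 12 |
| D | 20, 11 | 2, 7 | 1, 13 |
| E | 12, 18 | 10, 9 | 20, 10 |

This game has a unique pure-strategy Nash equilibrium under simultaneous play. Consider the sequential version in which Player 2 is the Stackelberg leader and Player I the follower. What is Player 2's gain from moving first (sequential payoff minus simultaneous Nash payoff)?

Solve by backward induction (Player 2 leads).
- c1: Player I compares 9, 16, 6, 20, 12 and picks D; Player 2 would get 11.
- c2: Player I compares 18, 7, 19, 2, 10 and picks C; Player 2 would get 15.
- c3: Player I compares 18, 17, 5, 1, 20 and picks E; Player 2 would get 10.
Maximizing over 11, 15, 10, Player 2 chooses c2. Subgame-perfect outcome: (C, c2) with payoffs (19, 15).
For the simultaneous game, intersect best replies.
Player I's best replies: c1→D; c2→C; c3→E.
Player 2's best replies: A→c3; B→c3; C→c2; D→c3; E→c1.
Only (C, c2) has each player best-responding; Nash payoffs (19, 15).
Player 2's commitment gain: 15 − 15 = 0.

0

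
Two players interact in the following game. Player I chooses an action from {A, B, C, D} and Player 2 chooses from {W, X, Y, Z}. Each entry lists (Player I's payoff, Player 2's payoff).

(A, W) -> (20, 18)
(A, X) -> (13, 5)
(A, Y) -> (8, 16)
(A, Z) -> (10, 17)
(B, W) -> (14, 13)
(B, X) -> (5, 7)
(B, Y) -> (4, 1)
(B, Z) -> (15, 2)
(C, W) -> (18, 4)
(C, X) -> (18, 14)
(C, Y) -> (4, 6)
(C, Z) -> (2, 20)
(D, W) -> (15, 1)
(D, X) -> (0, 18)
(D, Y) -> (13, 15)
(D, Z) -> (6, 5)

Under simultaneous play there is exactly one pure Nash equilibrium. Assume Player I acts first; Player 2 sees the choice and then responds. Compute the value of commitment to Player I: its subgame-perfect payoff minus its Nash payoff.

Work backward from Player 2's decision.
- A: BR = W, leader payoff 20.
- B: BR = W, leader payoff 14.
- C: BR = Z, leader payoff 2.
- D: BR = X, leader payoff 0.
Among 20, 14, 2, 0, the best is 20 at A. Subgame-perfect outcome: (A, W) with payoffs (20, 18).
For the simultaneous game, intersect best replies.
Player I's best replies: W→A; X→C; Y→D; Z→B.
Player 2's best replies: A→W; B→W; C→Z; D→X.
Only (A, W) has each player best-responding; Nash payoffs (20, 18).
Player I's commitment gain: 20 − 20 = 0.

0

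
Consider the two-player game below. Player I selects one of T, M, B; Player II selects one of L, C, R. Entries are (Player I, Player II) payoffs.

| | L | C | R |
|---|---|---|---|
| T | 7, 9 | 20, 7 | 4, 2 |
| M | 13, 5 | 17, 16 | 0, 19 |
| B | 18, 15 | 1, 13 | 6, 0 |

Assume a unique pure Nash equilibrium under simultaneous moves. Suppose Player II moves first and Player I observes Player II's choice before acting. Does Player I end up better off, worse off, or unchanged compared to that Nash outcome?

unchanged

Backward induction with Player II moving first.
- L: BR = B, leader payoff 15.
- C: BR = T, leader payoff 7.
- R: BR = B, leader payoff 0.
Player II's induced payoffs are 15, 7, 0, so Player II commits to L. Subgame-perfect outcome: (B, L) with payoffs (18, 15).
Under simultaneous play:
Player I's best replies: L→B; C→T; R→B.
Player II's best replies: T→L; M→R; B→L.
Only (B, L) has each player best-responding; Nash payoffs (18, 15).
Player I earns 18 sequentially versus 18 at the Nash outcome: unchanged.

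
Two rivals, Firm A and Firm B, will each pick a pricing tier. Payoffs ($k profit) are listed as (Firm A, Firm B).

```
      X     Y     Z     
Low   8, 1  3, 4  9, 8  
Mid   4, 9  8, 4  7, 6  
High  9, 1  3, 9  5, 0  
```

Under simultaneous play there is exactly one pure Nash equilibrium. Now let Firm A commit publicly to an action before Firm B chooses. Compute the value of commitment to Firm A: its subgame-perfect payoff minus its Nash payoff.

0

Backward induction with Firm A moving first.
- Low → Firm B plays Z (best of 1, 4, 8); Firm A gets 9.
- Mid → Firm B plays X (best of 9, 4, 6); Firm A gets 4.
- High → Firm B plays Y (best of 1, 9, 0); Firm A gets 3.
Maximizing over 9, 4, 3, Firm A chooses Low. Subgame-perfect outcome: (Low, Z) with payoffs (9, 8).
Under simultaneous play:
Firm A's best replies: X→High; Y→Mid; Z→Low.
Firm B's best replies: Low→Z; Mid→X; High→Y.
The unique mutual best reply is (Low, Z), giving (9, 8).
Firm A's commitment gain: 9 − 9 = 0.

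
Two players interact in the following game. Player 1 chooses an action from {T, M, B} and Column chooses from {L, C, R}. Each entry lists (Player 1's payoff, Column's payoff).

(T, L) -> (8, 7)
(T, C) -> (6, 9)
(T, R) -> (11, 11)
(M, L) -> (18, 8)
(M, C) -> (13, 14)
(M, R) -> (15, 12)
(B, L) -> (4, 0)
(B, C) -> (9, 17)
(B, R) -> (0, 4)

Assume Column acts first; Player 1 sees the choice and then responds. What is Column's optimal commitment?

Work backward from Player 1's decision.
- L: Player 1 compares 8, 18, 4 and picks M; Column would get 8.
- C: Player 1 compares 6, 13, 9 and picks M; Column would get 14.
- R: Player 1 compares 11, 15, 0 and picks M; Column would get 12.
Column's induced payoffs are 8, 14, 12, so Column commits to C. Subgame-perfect outcome: (M, C) with payoffs (13, 14).

C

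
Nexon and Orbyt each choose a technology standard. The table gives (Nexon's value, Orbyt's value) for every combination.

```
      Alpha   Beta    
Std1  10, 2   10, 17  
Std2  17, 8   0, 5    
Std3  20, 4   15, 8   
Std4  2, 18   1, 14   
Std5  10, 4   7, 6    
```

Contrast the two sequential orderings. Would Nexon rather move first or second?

If Nexon leads: Orbyt's best replies are Std1→Beta, Std2→Alpha, Std3→Beta, Std4→Alpha, Std5→Beta; Nexon's induced payoffs 10, 17, 15, 2, 7; outcome (Std2, Alpha), payoffs (17, 8).
If Orbyt leads: Nexon's best replies are Alpha→Std3, Beta→Std3; Orbyt's induced payoffs 4, 8; outcome (Std3, Beta), payoffs (15, 8).
Nexon gets 17 moving first and 15 moving second, so Nexon prefers to move first.

first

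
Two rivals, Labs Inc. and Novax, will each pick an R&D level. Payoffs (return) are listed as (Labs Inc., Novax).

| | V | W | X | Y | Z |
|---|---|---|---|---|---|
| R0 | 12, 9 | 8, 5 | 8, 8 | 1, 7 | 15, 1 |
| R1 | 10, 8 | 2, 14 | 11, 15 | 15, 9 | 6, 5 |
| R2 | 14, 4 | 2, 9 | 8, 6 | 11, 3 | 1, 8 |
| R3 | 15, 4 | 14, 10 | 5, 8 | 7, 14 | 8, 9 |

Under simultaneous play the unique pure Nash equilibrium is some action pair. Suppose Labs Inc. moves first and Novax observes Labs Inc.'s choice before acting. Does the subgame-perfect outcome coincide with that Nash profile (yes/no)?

no

Solve by backward induction (Labs Inc. leads).
- R0 → Novax plays V (best of 9, 5, 8, 7, 1); Labs Inc. gets 12.
- R1 → Novax plays X (best of 8, 14, 15, 9, 5); Labs Inc. gets 11.
- R2 → Novax plays W (best of 4, 9, 6, 3, 8); Labs Inc. gets 2.
- R3 → Novax plays Y (best of 4, 10, 8, 14, 9); Labs Inc. gets 7.
Maximizing over 12, 11, 2, 7, Labs Inc. chooses R0. Subgame-perfect outcome: (R0, V) with payoffs (12, 9).
For the simultaneous game, intersect best replies.
Labs Inc.'s best replies: V→R3; W→R3; X→R1; Y→R1; Z→R0.
Novax's best replies: R0→V; R1→X; R2→W; R3→Y.
The unique mutual best reply is (R1, X), giving (11, 15).
Sequential outcome (R0, V) differs from the Nash profile (R1, X).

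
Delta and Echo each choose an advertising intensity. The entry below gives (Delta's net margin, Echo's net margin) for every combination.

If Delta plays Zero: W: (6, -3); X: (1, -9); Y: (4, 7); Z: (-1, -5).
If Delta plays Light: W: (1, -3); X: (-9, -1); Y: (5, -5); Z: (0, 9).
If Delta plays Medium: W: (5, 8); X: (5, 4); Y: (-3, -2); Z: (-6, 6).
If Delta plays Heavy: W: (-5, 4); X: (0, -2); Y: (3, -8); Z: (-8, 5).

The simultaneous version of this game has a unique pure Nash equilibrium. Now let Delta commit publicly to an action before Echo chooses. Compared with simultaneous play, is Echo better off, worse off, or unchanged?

Echo best-responds to each possible Delta move:
- Zero → Echo plays Y (best of -3, -9, 7, -5); Delta gets 4.
- Light → Echo plays Z (best of -3, -1, -5, 9); Delta gets 0.
- Medium → Echo plays W (best of 8, 4, -2, 6); Delta gets 5.
- Heavy → Echo plays Z (best of 4, -2, -8, 5); Delta gets -8.
Among 4, 0, 5, -8, the best is 5 at Medium. Subgame-perfect outcome: (Medium, W) with payoffs (5, 8).
For the simultaneous game, intersect best replies.
Delta's best replies: W→Zero; X→Medium; Y→Light; Z→Light.
Echo's best replies: Zero→Y; Light→Z; Medium→W; Heavy→Z.
Only (Light, Z) has each player best-responding; Nash payoffs (0, 9).
Echo earns 8 sequentially versus 9 at the Nash outcome: worse off.

worse off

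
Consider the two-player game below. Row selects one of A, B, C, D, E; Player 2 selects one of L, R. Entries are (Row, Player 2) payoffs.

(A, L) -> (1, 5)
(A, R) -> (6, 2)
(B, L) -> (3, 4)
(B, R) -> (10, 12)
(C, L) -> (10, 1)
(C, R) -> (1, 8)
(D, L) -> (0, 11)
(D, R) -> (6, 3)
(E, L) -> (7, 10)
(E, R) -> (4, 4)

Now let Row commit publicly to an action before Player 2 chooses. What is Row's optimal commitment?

Solve by backward induction (Row leads).
- A: Player 2 compares 5, 2 and picks L; Row would get 1.
- B: Player 2 compares 4, 12 and picks R; Row would get 10.
- C: Player 2 compares 1, 8 and picks R; Row would get 1.
- D: Player 2 compares 11, 3 and picks L; Row would get 0.
- E: Player 2 compares 10, 4 and picks L; Row would get 7.
Row's induced payoffs are 1, 10, 1, 0, 7, so Row commits to B. Subgame-perfect outcome: (B, R) with payoffs (10, 12).

B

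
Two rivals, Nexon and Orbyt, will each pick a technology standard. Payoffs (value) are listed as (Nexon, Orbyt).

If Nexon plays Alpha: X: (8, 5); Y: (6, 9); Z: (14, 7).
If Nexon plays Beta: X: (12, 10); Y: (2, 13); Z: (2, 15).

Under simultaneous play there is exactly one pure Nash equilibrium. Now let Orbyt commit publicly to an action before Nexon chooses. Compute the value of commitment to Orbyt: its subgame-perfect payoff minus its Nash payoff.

1

Nexon best-responds to each possible Orbyt move:
- X: Nexon compares 8, 12 and picks Beta; Orbyt would get 10.
- Y: Nexon compares 6, 2 and picks Alpha; Orbyt would get 9.
- Z: Nexon compares 14, 2 and picks Alpha; Orbyt would get 7.
Orbyt's induced payoffs are 10, 9, 7, so Orbyt commits to X. Subgame-perfect outcome: (Beta, X) with payoffs (12, 10).
For the simultaneous game, intersect best replies.
Nexon's best replies: X→Beta; Y→Alpha; Z→Alpha.
Orbyt's best replies: Alpha→Y; Beta→Z.
The unique mutual best reply is (Alpha, Y), giving (6, 9).
Orbyt's commitment gain: 10 − 9 = 1.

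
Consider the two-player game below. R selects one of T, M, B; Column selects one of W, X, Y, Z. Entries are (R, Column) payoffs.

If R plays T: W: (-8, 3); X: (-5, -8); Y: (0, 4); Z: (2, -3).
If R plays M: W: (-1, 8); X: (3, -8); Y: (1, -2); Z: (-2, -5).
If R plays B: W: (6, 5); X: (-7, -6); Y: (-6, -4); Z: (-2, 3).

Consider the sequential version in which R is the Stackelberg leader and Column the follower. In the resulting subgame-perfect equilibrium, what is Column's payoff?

Backward induction with R moving first.
- T → Column plays Y (best of 3, -8, 4, -3); R gets 0.
- M → Column plays W (best of 8, -8, -2, -5); R gets -1.
- B → Column plays W (best of 5, -6, -4, 3); R gets 6.
Maximizing over 0, -1, 6, R chooses B. Subgame-perfect outcome: (B, W) with payoffs (6, 5).

5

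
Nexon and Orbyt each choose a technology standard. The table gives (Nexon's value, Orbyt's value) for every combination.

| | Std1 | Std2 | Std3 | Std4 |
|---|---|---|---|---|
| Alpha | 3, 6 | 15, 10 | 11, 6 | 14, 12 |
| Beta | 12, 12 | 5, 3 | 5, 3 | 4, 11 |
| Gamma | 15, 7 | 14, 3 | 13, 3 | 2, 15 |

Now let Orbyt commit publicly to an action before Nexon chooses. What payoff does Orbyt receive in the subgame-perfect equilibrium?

Solve by backward induction (Orbyt leads).
- Std1 → Nexon plays Gamma (best of 3, 12, 15); Orbyt gets 7.
- Std2 → Nexon plays Alpha (best of 15, 5, 14); Orbyt gets 10.
- Std3 → Nexon plays Gamma (best of 11, 5, 13); Orbyt gets 3.
- Std4 → Nexon plays Alpha (best of 14, 4, 2); Orbyt gets 12.
Orbyt's induced payoffs are 7, 10, 3, 12, so Orbyt commits to Std4. Subgame-perfect outcome: (Alpha, Std4) with payoffs (14, 12).

12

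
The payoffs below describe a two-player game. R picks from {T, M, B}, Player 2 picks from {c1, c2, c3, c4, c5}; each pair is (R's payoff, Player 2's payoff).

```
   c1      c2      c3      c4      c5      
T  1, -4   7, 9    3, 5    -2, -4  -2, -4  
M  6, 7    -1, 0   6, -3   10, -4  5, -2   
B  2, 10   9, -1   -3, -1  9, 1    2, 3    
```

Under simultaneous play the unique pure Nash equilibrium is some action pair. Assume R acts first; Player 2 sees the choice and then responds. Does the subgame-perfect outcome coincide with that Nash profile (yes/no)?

no

Solve by backward induction (R leads).
- T: BR = c2, leader payoff 7.
- M: BR = c1, leader payoff 6.
- B: BR = c1, leader payoff 2.
Among 7, 6, 2, the best is 7 at T. Subgame-perfect outcome: (T, c2) with payoffs (7, 9).
Under simultaneous play:
R's best replies: c1→M; c2→B; c3→M; c4→M; c5→M.
Player 2's best replies: T→c2; M→c1; B→c1.
Only (M, c1) has each player best-responding; Nash payoffs (6, 7).
Sequential outcome (T, c2) differs from the Nash profile (M, c1).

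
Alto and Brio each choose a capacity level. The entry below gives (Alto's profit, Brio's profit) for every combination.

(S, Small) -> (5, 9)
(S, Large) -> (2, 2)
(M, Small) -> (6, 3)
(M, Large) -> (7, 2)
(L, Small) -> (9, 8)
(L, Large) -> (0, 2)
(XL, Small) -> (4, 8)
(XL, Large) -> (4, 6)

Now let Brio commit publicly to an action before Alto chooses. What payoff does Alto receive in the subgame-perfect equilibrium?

Work backward from Alto's decision.
- Small: BR = L, leader payoff 8.
- Large: BR = M, leader payoff 2.
Brio's induced payoffs are 8, 2, so Brio commits to Small. Subgame-perfect outcome: (L, Small) with payoffs (9, 8).

9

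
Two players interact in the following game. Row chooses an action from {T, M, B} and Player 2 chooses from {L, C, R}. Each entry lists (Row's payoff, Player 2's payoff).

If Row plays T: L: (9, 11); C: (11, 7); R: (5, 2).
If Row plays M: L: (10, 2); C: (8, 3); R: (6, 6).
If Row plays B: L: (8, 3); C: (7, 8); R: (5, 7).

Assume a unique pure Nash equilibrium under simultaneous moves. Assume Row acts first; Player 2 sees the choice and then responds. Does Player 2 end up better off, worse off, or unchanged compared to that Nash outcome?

Solve by backward induction (Row leads).
- T → Player 2 plays L (best of 11, 7, 2); Row gets 9.
- M → Player 2 plays R (best of 2, 3, 6); Row gets 6.
- B → Player 2 plays C (best of 3, 8, 7); Row gets 7.
Row's induced payoffs are 9, 6, 7, so Row commits to T. Subgame-perfect outcome: (T, L) with payoffs (9, 11).
Under simultaneous play:
Row's best replies: L→M; C→T; R→M.
Player 2's best replies: T→L; M→R; B→C.
Only (M, R) has each player best-responding; Nash payoffs (6, 6).
Player 2 earns 11 sequentially versus 6 at the Nash outcome: better off.

better off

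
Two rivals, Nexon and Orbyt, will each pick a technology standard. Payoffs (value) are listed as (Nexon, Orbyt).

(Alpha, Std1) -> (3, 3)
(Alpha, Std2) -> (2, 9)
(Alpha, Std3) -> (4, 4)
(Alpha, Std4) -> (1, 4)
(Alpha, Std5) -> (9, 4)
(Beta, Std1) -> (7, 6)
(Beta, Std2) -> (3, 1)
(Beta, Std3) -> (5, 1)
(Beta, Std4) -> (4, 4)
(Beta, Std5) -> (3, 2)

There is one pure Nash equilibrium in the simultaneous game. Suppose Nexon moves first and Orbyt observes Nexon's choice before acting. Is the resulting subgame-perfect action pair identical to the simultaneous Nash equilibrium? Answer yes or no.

yes

Backward induction with Nexon moving first.
- Alpha: BR = Std2, leader payoff 2.
- Beta: BR = Std1, leader payoff 7.
Among 2, 7, the best is 7 at Beta. Subgame-perfect outcome: (Beta, Std1) with payoffs (7, 6).
For the simultaneous game, intersect best replies.
Nexon's best replies: Std1→Beta; Std2→Beta; Std3→Beta; Std4→Beta; Std5→Alpha.
Orbyt's best replies: Alpha→Std2; Beta→Std1.
Only (Beta, Std1) has each player best-responding; Nash payoffs (7, 6).
Sequential outcome (Beta, Std1) coincides with the Nash profile (Beta, Std1).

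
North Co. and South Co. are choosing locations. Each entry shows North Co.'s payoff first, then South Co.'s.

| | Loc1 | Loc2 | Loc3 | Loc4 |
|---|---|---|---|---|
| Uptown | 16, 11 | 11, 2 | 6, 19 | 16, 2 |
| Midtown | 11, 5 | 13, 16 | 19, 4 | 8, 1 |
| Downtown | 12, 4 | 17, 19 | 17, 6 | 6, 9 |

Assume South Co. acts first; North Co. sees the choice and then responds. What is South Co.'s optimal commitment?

Loc2

North Co. best-responds to each possible South Co. move:
- Loc1: North Co. compares 16, 11, 12 and picks Uptown; South Co. would get 11.
- Loc2: North Co. compares 11, 13, 17 and picks Downtown; South Co. would get 19.
- Loc3: North Co. compares 6, 19, 17 and picks Midtown; South Co. would get 4.
- Loc4: North Co. compares 16, 8, 6 and picks Uptown; South Co. would get 2.
South Co.'s induced payoffs are 11, 19, 4, 2, so South Co. commits to Loc2. Subgame-perfect outcome: (Downtown, Loc2) with payoffs (17, 19).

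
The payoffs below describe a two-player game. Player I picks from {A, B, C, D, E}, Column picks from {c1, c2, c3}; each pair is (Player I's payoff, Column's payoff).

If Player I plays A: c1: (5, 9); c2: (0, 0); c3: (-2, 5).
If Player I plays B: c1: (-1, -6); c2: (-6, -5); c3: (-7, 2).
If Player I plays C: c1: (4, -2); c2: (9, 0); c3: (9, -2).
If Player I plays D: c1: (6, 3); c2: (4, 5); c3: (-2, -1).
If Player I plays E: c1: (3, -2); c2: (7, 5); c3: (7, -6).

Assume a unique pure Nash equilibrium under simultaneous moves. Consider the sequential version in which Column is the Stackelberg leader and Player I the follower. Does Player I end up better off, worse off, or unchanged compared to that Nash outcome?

worse off

Player I best-responds to each possible Column move:
- c1: Player I compares 5, -1, 4, 6, 3 and picks D; Column would get 3.
- c2: Player I compares 0, -6, 9, 4, 7 and picks C; Column would get 0.
- c3: Player I compares -2, -7, 9, -2, 7 and picks C; Column would get -2.
Among 3, 0, -2, the best is 3 at c1. Subgame-perfect outcome: (D, c1) with payoffs (6, 3).
Under simultaneous play:
Player I's best replies: c1→D; c2→C; c3→C.
Column's best replies: A→c1; B→c3; C→c2; D→c2; E→c2.
Only (C, c2) has each player best-responding; Nash payoffs (9, 0).
Player I earns 6 sequentially versus 9 at the Nash outcome: worse off.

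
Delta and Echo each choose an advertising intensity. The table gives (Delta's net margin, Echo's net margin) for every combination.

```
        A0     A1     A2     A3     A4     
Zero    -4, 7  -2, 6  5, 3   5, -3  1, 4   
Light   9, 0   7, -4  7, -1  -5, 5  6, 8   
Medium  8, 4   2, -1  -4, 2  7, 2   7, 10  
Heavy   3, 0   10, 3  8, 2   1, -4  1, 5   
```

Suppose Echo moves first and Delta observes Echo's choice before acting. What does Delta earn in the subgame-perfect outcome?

Backward induction with Echo moving first.
- A0: Delta compares -4, 9, 8, 3 and picks Light; Echo would get 0.
- A1: Delta compares -2, 7, 2, 10 and picks Heavy; Echo would get 3.
- A2: Delta compares 5, 7, -4, 8 and picks Heavy; Echo would get 2.
- A3: Delta compares 5, -5, 7, 1 and picks Medium; Echo would get 2.
- A4: Delta compares 1, 6, 7, 1 and picks Medium; Echo would get 10.
Among 0, 3, 2, 2, 10, the best is 10 at A4. Subgame-perfect outcome: (Medium, A4) with payoffs (7, 10).

7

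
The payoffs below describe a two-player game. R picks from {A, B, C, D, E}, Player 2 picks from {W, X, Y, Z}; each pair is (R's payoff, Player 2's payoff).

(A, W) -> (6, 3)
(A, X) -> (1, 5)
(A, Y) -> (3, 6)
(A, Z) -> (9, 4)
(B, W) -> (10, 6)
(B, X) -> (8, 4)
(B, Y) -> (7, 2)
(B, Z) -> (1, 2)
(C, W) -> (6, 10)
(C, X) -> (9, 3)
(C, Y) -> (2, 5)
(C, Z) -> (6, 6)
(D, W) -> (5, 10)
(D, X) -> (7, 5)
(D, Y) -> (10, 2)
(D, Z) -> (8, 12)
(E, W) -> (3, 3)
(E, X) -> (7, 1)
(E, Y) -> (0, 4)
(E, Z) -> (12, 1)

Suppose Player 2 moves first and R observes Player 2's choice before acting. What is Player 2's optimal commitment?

Backward induction with Player 2 moving first.
- W: BR = B, leader payoff 6.
- X: BR = C, leader payoff 3.
- Y: BR = D, leader payoff 2.
- Z: BR = E, leader payoff 1.
Player 2's induced payoffs are 6, 3, 2, 1, so Player 2 commits to W. Subgame-perfect outcome: (B, W) with payoffs (10, 6).

W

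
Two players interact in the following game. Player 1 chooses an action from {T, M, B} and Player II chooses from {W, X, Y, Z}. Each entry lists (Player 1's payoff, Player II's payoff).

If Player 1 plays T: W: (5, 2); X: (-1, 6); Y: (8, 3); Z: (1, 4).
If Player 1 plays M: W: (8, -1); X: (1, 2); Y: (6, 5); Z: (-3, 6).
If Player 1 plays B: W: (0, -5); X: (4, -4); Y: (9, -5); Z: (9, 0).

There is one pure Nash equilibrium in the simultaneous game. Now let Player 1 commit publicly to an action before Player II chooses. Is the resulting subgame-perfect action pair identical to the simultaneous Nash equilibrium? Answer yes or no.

Backward induction with Player 1 moving first.
- T: Player II compares 2, 6, 3, 4 and picks X; Player 1 would get -1.
- M: Player II compares -1, 2, 5, 6 and picks Z; Player 1 would get -3.
- B: Player II compares -5, -4, -5, 0 and picks Z; Player 1 would get 9.
Player 1's induced payoffs are -1, -3, 9, so Player 1 commits to B. Subgame-perfect outcome: (B, Z) with payoffs (9, 0).
Under simultaneous play:
Player 1's best replies: W→M; X→B; Y→B; Z→B.
Player II's best replies: T→X; M→Z; B→Z.
Only (B, Z) has each player best-responding; Nash payoffs (9, 0).
Sequential outcome (B, Z) coincides with the Nash profile (B, Z).

yes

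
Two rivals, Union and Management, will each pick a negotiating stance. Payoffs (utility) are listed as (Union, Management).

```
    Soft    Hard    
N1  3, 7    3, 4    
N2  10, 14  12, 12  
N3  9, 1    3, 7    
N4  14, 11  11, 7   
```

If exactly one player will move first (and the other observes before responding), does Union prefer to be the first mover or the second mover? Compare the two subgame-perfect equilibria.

first

If Union leads: Management's best replies are N1→Soft, N2→Soft, N3→Hard, N4→Soft; Union's induced payoffs 3, 10, 3, 14; outcome (N4, Soft), payoffs (14, 11).
If Management leads: Union's best replies are Soft→N4, Hard→N2; Management's induced payoffs 11, 12; outcome (N2, Hard), payoffs (12, 12).
Union gets 14 moving first and 12 moving second, so Union prefers to move first.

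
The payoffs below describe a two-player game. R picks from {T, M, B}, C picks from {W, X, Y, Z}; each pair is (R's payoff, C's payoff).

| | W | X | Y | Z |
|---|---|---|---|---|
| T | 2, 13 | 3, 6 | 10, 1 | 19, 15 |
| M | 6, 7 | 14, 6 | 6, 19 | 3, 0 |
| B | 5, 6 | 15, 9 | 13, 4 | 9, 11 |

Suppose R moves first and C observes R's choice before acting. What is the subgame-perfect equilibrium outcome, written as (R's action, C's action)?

(T, Z)

Work backward from C's decision.
- T → C plays Z (best of 13, 6, 1, 15); R gets 19.
- M → C plays Y (best of 7, 6, 19, 0); R gets 6.
- B → C plays Z (best of 6, 9, 4, 11); R gets 9.
Among 19, 6, 9, the best is 19 at T. Subgame-perfect outcome: (T, Z) with payoffs (19, 15).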